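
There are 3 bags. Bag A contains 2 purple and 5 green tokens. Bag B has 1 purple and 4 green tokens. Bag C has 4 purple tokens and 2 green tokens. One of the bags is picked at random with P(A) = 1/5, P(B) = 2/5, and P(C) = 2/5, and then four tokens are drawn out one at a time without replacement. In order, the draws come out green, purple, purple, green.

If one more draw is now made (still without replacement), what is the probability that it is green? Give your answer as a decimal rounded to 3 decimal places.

Compute the likelihood of the observed sequence for each case: P(data | bag A) = (5/7)(2/6)(1/5)(4/4) = 1/21; P(data | bag B) = (4/5)(1/4)(0/3) = 0; P(data | bag C) = (2/6)(4/5)(3/4)(1/3) = 1/15.
The prior-weighted likelihoods are 1/5 · 1/21 = 1/105, 2/5 · 0 = 0, 2/5 · 1/15 = 2/75; these sum to 19/525.
Normalising, the posterior is P(bag A | data) = 5/19, P(bag B | data) = 0, P(bag C | data) = 14/19.
Averaging over the posterior, P(green next | data) = (1)(5/19) + (0)(14/19) = 5/19.

0.263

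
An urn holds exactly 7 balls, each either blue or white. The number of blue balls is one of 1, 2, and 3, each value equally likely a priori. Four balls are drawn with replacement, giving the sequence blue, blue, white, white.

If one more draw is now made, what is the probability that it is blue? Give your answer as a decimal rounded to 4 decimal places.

0.3408

For each hypothesis, P(data | H) works out to: P(data | r = 1) = (1/7)(1/7)(6/7)(6/7) = 0.014994; P(data | r = 2) = (2/7)(2/7)(5/7)(5/7) = 0.041649; P(data | r = 3) = (3/7)(3/7)(4/7)(4/7) = 0.059975.
Multiplying each by its prior: 1/3 · 0.014994 = 0.0049979, 1/3 · 0.041649 = 0.013883, 1/3 · 0.059975 = 0.019992; with total 0.038873.
Normalising, the posterior is P(r = 1 | data) = 0.12857, P(r = 2 | data) = 0.35714, P(r = 3 | data) = 0.51429.
So P(blue next | data) = Σ P(blue next | H) P(H | data) = (1/7)(0.12857) + (2/7)(0.35714) + (3/7)(0.51429) = 0.34082.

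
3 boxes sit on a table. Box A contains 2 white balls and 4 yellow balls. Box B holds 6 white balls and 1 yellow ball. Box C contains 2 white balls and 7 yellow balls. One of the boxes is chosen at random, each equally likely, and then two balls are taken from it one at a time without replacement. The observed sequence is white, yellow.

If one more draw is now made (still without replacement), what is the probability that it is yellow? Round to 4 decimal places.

For each hypothesis, P(data | H) works out to: P(data | box A) = (2/6)(4/5) = 0.26667; P(data | box B) = (6/7)(1/6) = 0.14286; P(data | box C) = (2/9)(7/8) = 0.19444.
Weighting by the prior gives 1/3 · 0.26667 = 0.088889, 1/3 · 0.14286 = 0.047619, 1/3 · 0.19444 = 0.064815; these sum to 0.20132.
Dividing through by the total gives posterior P(box A | data) = 0.44152, P(box B | data) = 0.23653, P(box C | data) = 0.32194.
The predictive probability is P(yellow next | data) = (3/4)(0.44152) + (0)(0.23653) + (6/7)(0.32194) = 0.6071.

0.6071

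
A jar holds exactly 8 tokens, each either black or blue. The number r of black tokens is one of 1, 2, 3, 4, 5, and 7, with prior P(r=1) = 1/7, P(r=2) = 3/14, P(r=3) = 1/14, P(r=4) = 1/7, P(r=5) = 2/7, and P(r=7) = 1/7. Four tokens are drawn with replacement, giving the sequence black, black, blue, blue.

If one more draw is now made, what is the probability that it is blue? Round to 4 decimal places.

For each hypothesis, P(data | H) works out to: P(data | r = 1) = (1/8)(1/8)(7/8)(7/8) = 0.011963; P(data | r = 2) = (2/8)(2/8)(6/8)(6/8) = 0.035156; P(data | r = 3) = (3/8)(3/8)(5/8)(5/8) = 0.054932; P(data | r = 4) = (4/8)(4/8)(4/8)(4/8) = 0.0625; P(data | r = 5) = (5/8)(5/8)(3/8)(3/8) = 0.054932; P(data | r = 7) = (7/8)(7/8)(1/8)(1/8) = 0.011963.
Multiplying each by its prior: 1/7 · 0.011963 = 0.001709, 3/14 · 0.035156 = 0.0075335, 1/14 · 0.054932 = 0.0039237, 1/7 · 0.0625 = 0.0089286, 2/7 · 0.054932 = 0.015695, 1/7 · 0.011963 = 0.001709; summing to 0.039498.
Normalising, the posterior is P(r = 1 | data) = 0.043267, P(r = 2 | data) = 0.19073, P(r = 3 | data) = 0.099338, P(r = 4 | data) = 0.22605, P(r = 5 | data) = 0.39735, P(r = 7 | data) = 0.043267.
The predictive probability is P(blue next | data) = (7/8)(0.043267) + (3/4)(0.19073) + (5/8)(0.099338) + (1/2)(0.22605) + (3/8)(0.39735) + (1/8)(0.043267) = 0.51043.

0.5104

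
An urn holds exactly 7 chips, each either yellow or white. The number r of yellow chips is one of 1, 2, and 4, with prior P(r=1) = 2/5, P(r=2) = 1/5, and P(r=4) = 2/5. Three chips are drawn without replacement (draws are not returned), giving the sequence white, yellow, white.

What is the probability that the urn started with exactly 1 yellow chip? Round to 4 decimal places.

Under each hypothesis, the probability of the observed sequence is: P(data | r = 1) = (6/7)(1/6)(5/5) = 1/7; P(data | r = 2) = (5/7)(2/6)(4/5) = 4/21; P(data | r = 4) = (3/7)(4/6)(2/5) = 4/35.
Multiplying each by its prior: 2/5 · 1/7 = 2/35, 1/5 · 4/21 = 4/105, 2/5 · 4/35 = 8/175; with total 74/525.
Therefore the posterior P(r = 1 | data) = (2/35) / (74/525) = 15/37.

0.4054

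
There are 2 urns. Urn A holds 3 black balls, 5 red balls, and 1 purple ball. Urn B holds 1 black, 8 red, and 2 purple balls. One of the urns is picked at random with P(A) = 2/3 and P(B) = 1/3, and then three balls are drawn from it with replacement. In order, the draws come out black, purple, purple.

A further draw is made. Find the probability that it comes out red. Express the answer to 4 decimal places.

The likelihood of the observed sequence under each hypothesis: P(data | urn A) = (3/9)(1/9)(1/9) = 0.0041152; P(data | urn B) = (1/11)(2/11)(2/11) = 0.0030053.
Multiplying each by its prior: 2/3 · 0.0041152 = 0.0027435, 1/3 · 0.0030053 = 0.0010018; with total 0.0037452.
Normalising, the posterior is P(urn A | data) = 0.73253, P(urn B | data) = 0.26747.
The predictive probability is P(red next | data) = (5/9)(0.73253) + (8/11)(0.26747) = 0.60149.

0.6015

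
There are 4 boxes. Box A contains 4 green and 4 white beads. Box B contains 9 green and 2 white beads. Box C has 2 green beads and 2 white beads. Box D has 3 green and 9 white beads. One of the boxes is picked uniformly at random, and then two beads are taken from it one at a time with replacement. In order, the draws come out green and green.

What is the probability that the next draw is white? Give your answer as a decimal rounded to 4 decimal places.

0.3398

Compute the likelihood of the observed sequence for each case: P(data | box A) = (4/8)(4/8) = 0.25; P(data | box B) = (9/11)(9/11) = 0.66942; P(data | box C) = (2/4)(2/4) = 0.25; P(data | box D) = (3/12)(3/12) = 0.0625.
Multiplying each by its prior: 1/4 · 0.25 = 0.0625, 1/4 · 0.66942 = 0.16736, 1/4 · 0.25 = 0.0625, 1/4 · 0.0625 = 0.015625; summing to 0.30798.
The posterior is then P(box A | data) = 0.20294, P(box B | data) = 0.5434, P(box C | data) = 0.20294, P(box D | data) = 0.050734.
Averaging over the posterior, P(white next | data) = (1/2)(0.20294) + (2/11)(0.5434) + (1/2)(0.20294) + (3/4)(0.050734) = 0.33978.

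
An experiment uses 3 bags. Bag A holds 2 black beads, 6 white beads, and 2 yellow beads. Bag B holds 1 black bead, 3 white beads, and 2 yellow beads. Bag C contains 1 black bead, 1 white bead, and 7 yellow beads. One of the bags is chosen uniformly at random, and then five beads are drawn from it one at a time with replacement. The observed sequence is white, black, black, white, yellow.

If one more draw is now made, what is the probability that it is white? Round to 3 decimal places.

For each hypothesis, P(data | H) works out to: P(data | bag A) = (6/10)(2/10)(2/10)(6/10)(2/10) = 0.00288; P(data | bag B) = (3/6)(1/6)(1/6)(3/6)(2/6) = 0.0023148; P(data | bag C) = (1/9)(1/9)(1/9)(1/9)(7/9) = 0.00011855.
Multiplying each by its prior: 1/3 · 0.00288 = 0.00096, 1/3 · 0.0023148 = 0.0007716, 1/3 · 0.00011855 = 3.9515e-05; summing to 0.0017711.
Dividing through by the total gives posterior P(bag A | data) = 0.54203, P(bag B | data) = 0.43566, P(bag C | data) = 0.022311.
The predictive probability is P(white next | data) = (3/5)(0.54203) + (1/2)(0.43566) + (1/9)(0.022311) = 0.54553.

0.546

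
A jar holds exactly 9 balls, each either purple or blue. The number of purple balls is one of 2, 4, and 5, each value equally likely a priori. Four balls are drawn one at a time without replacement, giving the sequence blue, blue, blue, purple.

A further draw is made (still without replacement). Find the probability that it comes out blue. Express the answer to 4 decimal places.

Under each hypothesis, the probability of the observed sequence is: P(data | r = 2) = (7/9)(6/8)(5/7)(2/6) = 5/36; P(data | r = 4) = (5/9)(4/8)(3/7)(4/6) = 5/63; P(data | r = 5) = (4/9)(3/8)(2/7)(5/6) = 5/126.
Multiplying each by its prior: 1/3 · 5/36 = 5/108, 1/3 · 5/63 = 5/189, 1/3 · 5/126 = 5/378; summing to 65/756.
The posterior is then P(r = 2 | data) = 7/13, P(r = 4 | data) = 4/13, P(r = 5 | data) = 2/13.
Averaging over the posterior, P(blue next | data) = (4/5)(7/13) + (2/5)(4/13) + (1/5)(2/13) = 38/65.

0.5846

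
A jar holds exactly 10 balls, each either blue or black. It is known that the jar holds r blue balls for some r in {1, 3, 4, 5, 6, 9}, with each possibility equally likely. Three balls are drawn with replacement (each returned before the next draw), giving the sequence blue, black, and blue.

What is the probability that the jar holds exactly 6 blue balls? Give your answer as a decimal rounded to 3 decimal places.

0.278

Under each hypothesis, the probability of the observed sequence is: P(data | r = 1) = (1/10)(9/10)(1/10) = 0.009; P(data | r = 3) = (3/10)(7/10)(3/10) = 0.063; P(data | r = 4) = (4/10)(6/10)(4/10) = 0.096; P(data | r = 5) = (5/10)(5/10)(5/10) = 0.125; P(data | r = 6) = (6/10)(4/10)(6/10) = 0.144; P(data | r = 9) = (9/10)(1/10)(9/10) = 0.081.
The prior-weighted likelihoods are 1/6 · 0.009 = 0.0015, 1/6 · 0.063 = 0.0105, 1/6 · 0.096 = 0.016, 1/6 · 0.125 = 0.020833, 1/6 · 0.144 = 0.024, 1/6 · 0.081 = 0.0135; summing to 0.086333.
Therefore the posterior P(r = 6 | data) = (0.024) / (0.086333) = 0.27799.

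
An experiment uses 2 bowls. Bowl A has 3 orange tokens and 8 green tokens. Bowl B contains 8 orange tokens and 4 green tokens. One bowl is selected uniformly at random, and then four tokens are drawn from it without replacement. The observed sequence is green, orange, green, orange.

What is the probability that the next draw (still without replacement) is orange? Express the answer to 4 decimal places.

Under each hypothesis, the probability of the observed sequence is: P(data | bowl A) = (8/11)(3/10)(7/9)(2/8) = 7/165; P(data | bowl B) = (4/12)(8/11)(3/10)(7/9) = 28/495.
Weighting by the prior gives 1/2 · 7/165 = 7/330, 1/2 · 28/495 = 14/495; with total 49/990.
Dividing through by the total gives posterior P(bowl A | data) = 3/7, P(bowl B | data) = 4/7.
Averaging over the posterior, P(orange next | data) = (1/7)(3/7) + (3/4)(4/7) = 24/49.

0.4898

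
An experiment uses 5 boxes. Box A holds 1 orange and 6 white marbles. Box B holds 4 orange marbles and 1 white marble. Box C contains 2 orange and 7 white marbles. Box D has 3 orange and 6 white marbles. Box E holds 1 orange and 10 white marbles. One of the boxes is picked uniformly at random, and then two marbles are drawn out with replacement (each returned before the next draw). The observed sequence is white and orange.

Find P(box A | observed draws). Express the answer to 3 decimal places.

0.161

Compute the likelihood of the observed sequence for each case: P(data | box A) = (6/7)(1/7) = 0.12245; P(data | box B) = (1/5)(4/5) = 0.16; P(data | box C) = (7/9)(2/9) = 0.17284; P(data | box D) = (6/9)(3/9) = 0.22222; P(data | box E) = (10/11)(1/11) = 0.082645.
Multiplying each by its prior: 1/5 · 0.12245 = 0.02449, 1/5 · 0.16 = 0.032, 1/5 · 0.17284 = 0.034568, 1/5 · 0.22222 = 0.044444, 1/5 · 0.082645 = 0.016529; these sum to 0.15203.
So P(box A | data) = (0.02449) / (0.15203) = 0.16108.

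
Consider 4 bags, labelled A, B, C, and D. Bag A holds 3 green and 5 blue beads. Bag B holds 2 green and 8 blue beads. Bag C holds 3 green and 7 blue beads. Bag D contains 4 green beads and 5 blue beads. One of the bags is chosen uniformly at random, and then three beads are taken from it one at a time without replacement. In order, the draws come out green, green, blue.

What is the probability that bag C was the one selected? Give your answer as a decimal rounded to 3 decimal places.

0.202

The likelihood of the observed sequence under each hypothesis: P(data | bag A) = (3/8)(2/7)(5/6) = 5/56; P(data | bag B) = (2/10)(1/9)(8/8) = 1/45; P(data | bag C) = (3/10)(2/9)(7/8) = 7/120; P(data | bag D) = (4/9)(3/8)(5/7) = 5/42.
The prior-weighted likelihoods are 1/4 · 5/56 = 5/224, 1/4 · 1/45 = 1/180, 1/4 · 7/120 = 7/480, 1/4 · 5/42 = 5/168; with total 13/180.
Hence P(bag C | data) = (7/480) / (13/180) = 21/104.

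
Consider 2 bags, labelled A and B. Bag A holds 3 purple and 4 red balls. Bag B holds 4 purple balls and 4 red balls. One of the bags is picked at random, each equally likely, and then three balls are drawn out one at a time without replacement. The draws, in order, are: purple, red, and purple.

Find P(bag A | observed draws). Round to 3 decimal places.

0.444

For each hypothesis, P(data | H) works out to: P(data | bag A) = (3/7)(4/6)(2/5) = 4/35; P(data | bag B) = (4/8)(4/7)(3/6) = 1/7.
Weighting by the prior gives 1/2 · 4/35 = 2/35, 1/2 · 1/7 = 1/14; these sum to 9/70.
Therefore the posterior P(bag A | data) = (2/35) / (9/70) = 4/9.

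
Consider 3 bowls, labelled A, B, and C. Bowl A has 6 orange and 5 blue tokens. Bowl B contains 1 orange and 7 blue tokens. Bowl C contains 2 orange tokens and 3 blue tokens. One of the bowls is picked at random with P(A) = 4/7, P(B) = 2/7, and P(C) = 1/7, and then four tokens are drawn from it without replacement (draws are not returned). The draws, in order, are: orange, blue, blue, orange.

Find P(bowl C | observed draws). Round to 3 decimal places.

Compute the likelihood of the observed sequence for each case: P(data | bowl A) = (6/11)(5/10)(4/9)(5/8) = 5/66; P(data | bowl B) = (1/8)(7/7)(6/6)(0/5) = 0; P(data | bowl C) = (2/5)(3/4)(2/3)(1/2) = 1/10.
The prior-weighted likelihoods are 4/7 · 5/66 = 10/231, 2/7 · 0 = 0, 1/7 · 1/10 = 1/70; with total 19/330.
By Bayes' rule, P(bowl C | data) = (1/70) / (19/330) = 33/133.

0.248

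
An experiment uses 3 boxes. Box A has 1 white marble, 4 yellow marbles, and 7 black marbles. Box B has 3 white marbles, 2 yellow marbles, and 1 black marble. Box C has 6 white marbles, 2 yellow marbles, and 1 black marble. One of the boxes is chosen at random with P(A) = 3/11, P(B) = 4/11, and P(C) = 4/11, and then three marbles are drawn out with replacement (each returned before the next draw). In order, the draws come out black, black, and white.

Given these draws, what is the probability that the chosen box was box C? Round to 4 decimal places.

Compute the likelihood of the observed sequence for each case: P(data | box A) = (7/12)(7/12)(1/12) = 0.028356; P(data | box B) = (1/6)(1/6)(3/6) = 0.013889; P(data | box C) = (1/9)(1/9)(6/9) = 0.0082305.
Weighting by the prior gives 3/11 · 0.028356 = 0.0077336, 4/11 · 0.013889 = 0.0050505, 4/11 · 0.0082305 = 0.0029929; these sum to 0.015777.
By Bayes' rule, P(box C | data) = (0.0029929) / (0.015777) = 0.1897.

0.1897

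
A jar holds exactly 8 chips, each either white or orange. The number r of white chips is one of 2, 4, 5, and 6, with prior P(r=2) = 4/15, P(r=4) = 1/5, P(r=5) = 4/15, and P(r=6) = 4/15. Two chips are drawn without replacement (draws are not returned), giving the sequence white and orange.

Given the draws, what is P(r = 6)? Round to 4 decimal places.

Under each hypothesis, the probability of the observed sequence is: P(data | r = 2) = (2/8)(6/7) = 3/14; P(data | r = 4) = (4/8)(4/7) = 2/7; P(data | r = 5) = (5/8)(3/7) = 15/56; P(data | r = 6) = (6/8)(2/7) = 3/14.
Weighting by the prior gives 4/15 · 3/14 = 2/35, 1/5 · 2/7 = 2/35, 4/15 · 15/56 = 1/14, 4/15 · 3/14 = 2/35; summing to 17/70.
So P(r = 6 | data) = (2/35) / (17/70) = 4/17.

0.2353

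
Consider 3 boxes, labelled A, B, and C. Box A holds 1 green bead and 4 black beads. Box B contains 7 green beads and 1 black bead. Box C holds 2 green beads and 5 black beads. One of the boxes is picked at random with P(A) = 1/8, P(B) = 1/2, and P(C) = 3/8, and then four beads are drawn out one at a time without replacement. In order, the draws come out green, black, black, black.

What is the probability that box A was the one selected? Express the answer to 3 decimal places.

0.318

For each hypothesis, P(data | H) works out to: P(data | box A) = (1/5)(4/4)(3/3)(2/2) = 1/5; P(data | box B) = (7/8)(1/7)(0/6) = 0; P(data | box C) = (2/7)(5/6)(4/5)(3/4) = 1/7.
Weighting by the prior gives 1/8 · 1/5 = 1/40, 1/2 · 0 = 0, 3/8 · 1/7 = 3/56; these sum to 11/140.
Hence P(box A | data) = (1/40) / (11/140) = 7/22.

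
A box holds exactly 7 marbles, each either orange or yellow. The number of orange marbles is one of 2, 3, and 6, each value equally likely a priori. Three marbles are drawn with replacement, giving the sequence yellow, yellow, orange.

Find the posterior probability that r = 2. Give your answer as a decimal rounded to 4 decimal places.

Compute the likelihood of the observed sequence for each case: P(data | r = 2) = (5/7)(5/7)(2/7) = 0.14577; P(data | r = 3) = (4/7)(4/7)(3/7) = 0.13994; P(data | r = 6) = (1/7)(1/7)(6/7) = 0.017493.
Weighting by the prior gives 1/3 · 0.14577 = 0.048591, 1/3 · 0.13994 = 0.046647, 1/3 · 0.017493 = 0.0058309; with total 0.10107.
By Bayes' rule, P(r = 2 | data) = (0.048591) / (0.10107) = 0.48077.

0.4808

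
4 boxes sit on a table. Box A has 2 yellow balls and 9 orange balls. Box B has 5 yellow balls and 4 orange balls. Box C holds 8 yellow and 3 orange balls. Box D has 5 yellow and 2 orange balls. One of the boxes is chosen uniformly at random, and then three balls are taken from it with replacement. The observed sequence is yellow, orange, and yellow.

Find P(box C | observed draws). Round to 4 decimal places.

For each hypothesis, P(data | H) works out to: P(data | box A) = (2/11)(9/11)(2/11) = 0.027047; P(data | box B) = (5/9)(4/9)(5/9) = 0.13717; P(data | box C) = (8/11)(3/11)(8/11) = 0.14425; P(data | box D) = (5/7)(2/7)(5/7) = 0.14577.
The prior-weighted likelihoods are 1/4 · 0.027047 = 0.0067618, 1/4 · 0.13717 = 0.034294, 1/4 · 0.14425 = 0.036063, 1/4 · 0.14577 = 0.036443; summing to 0.11356.
By Bayes' rule, P(box C | data) = (0.036063) / (0.11356) = 0.31756.

0.3176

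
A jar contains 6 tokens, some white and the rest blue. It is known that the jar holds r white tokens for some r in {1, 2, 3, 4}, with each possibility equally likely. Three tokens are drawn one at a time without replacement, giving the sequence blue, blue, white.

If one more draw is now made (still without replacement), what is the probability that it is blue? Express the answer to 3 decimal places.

For each hypothesis, P(data | H) works out to: P(data | r = 1) = (5/6)(4/5)(1/4) = 1/6; P(data | r = 2) = (4/6)(3/5)(2/4) = 1/5; P(data | r = 3) = (3/6)(2/5)(3/4) = 3/20; P(data | r = 4) = (2/6)(1/5)(4/4) = 1/15.
The prior-weighted likelihoods are 1/4 · 1/6 = 1/24, 1/4 · 1/5 = 1/20, 1/4 · 3/20 = 3/80, 1/4 · 1/15 = 1/60; these sum to 7/48.
The posterior is then P(r = 1 | data) = 2/7, P(r = 2 | data) = 12/35, P(r = 3 | data) = 9/35, P(r = 4 | data) = 4/35.
Averaging over the posterior, P(blue next | data) = (1)(2/7) + (2/3)(12/35) + (1/3)(9/35) + (0)(4/35) = 3/5.

0.600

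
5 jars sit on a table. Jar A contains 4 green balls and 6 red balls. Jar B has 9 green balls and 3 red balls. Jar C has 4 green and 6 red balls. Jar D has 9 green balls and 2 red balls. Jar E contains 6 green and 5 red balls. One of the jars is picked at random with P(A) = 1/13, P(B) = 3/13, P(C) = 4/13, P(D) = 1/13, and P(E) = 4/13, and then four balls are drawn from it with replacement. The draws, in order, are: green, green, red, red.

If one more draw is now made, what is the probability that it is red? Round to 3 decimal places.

The likelihood of the observed sequence under each hypothesis: P(data | jar A) = (4/10)(4/10)(6/10)(6/10) = 0.0576; P(data | jar B) = (9/12)(9/12)(3/12)(3/12) = 0.035156; P(data | jar C) = (4/10)(4/10)(6/10)(6/10) = 0.0576; P(data | jar D) = (9/11)(9/11)(2/11)(2/11) = 0.02213; P(data | jar E) = (6/11)(6/11)(5/11)(5/11) = 0.061471.
Multiplying each by its prior: 1/13 · 0.0576 = 0.0044308, 3/13 · 0.035156 = 0.008113, 4/13 · 0.0576 = 0.017723, 1/13 · 0.02213 = 0.0017023, 4/13 · 0.061471 = 0.018914; these sum to 0.050883.
Normalising, the posterior is P(jar A | data) = 0.087077, P(jar B | data) = 0.15944, P(jar C | data) = 0.34831, P(jar D | data) = 0.033455, P(jar E | data) = 0.37172.
Averaging over the posterior, P(red next | data) = (3/5)(0.087077) + (1/4)(0.15944) + (3/5)(0.34831) + (2/11)(0.033455) + (5/11)(0.37172) = 0.47614.

0.476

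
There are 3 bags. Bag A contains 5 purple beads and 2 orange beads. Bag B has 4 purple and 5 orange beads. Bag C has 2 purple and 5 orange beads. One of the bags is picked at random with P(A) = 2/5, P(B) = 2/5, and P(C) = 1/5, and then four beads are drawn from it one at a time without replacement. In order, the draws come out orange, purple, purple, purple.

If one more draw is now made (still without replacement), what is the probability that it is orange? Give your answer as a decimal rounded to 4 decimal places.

0.4348

Compute the likelihood of the observed sequence for each case: P(data | bag A) = (2/7)(5/6)(4/5)(3/4) = 1/7; P(data | bag B) = (5/9)(4/8)(3/7)(2/6) = 5/126; P(data | bag C) = (5/7)(2/6)(1/5)(0/4) = 0.
Weighting by the prior gives 2/5 · 1/7 = 2/35, 2/5 · 5/126 = 1/63, 1/5 · 0 = 0; these sum to 23/315.
Normalising, the posterior is P(bag A | data) = 18/23, P(bag B | data) = 5/23, P(bag C | data) = 0.
So P(orange next | data) = Σ P(orange next | H) P(H | data) = (1/3)(18/23) + (4/5)(5/23) = 10/23.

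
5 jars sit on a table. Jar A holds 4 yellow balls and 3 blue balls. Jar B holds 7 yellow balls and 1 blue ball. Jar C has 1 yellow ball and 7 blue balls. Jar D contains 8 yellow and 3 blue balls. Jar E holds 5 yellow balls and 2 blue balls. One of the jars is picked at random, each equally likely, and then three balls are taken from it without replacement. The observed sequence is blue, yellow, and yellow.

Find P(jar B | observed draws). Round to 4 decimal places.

Compute the likelihood of the observed sequence for each case: P(data | jar A) = (3/7)(4/6)(3/5) = 0.17143; P(data | jar B) = (1/8)(7/7)(6/6) = 0.125; P(data | jar C) = (7/8)(1/7)(0/6) = 0; P(data | jar D) = (3/11)(8/10)(7/9) = 0.1697; P(data | jar E) = (2/7)(5/6)(4/5) = 0.19048.
The prior-weighted likelihoods are 1/5 · 0.17143 = 0.034286, 1/5 · 0.125 = 0.025, 1/5 · 0 = 0, 1/5 · 0.1697 = 0.033939, 1/5 · 0.19048 = 0.038095; these sum to 0.13132.
By Bayes' rule, P(jar B | data) = (0.025) / (0.13132) = 0.19037.

0.1904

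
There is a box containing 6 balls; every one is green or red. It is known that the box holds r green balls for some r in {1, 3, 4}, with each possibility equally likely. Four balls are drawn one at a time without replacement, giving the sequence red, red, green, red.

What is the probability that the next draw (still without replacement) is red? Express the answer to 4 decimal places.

0.7692

Compute the likelihood of the observed sequence for each case: P(data | r = 1) = (5/6)(4/5)(1/4)(3/3) = 1/6; P(data | r = 3) = (3/6)(2/5)(3/4)(1/3) = 1/20; P(data | r = 4) = (2/6)(1/5)(4/4)(0/3) = 0.
The prior-weighted likelihoods are 1/3 · 1/6 = 1/18, 1/3 · 1/20 = 1/60, 1/3 · 0 = 0; summing to 13/180.
Normalising, the posterior is P(r = 1 | data) = 10/13, P(r = 3 | data) = 3/13, P(r = 4 | data) = 0.
Averaging over the posterior, P(red next | data) = (1)(10/13) + (0)(3/13) = 10/13.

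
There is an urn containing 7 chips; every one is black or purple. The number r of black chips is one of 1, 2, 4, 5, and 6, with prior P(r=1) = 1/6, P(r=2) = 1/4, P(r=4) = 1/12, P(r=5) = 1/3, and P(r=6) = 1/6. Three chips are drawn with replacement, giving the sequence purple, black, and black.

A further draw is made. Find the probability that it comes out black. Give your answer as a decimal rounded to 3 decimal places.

0.640

For each hypothesis, P(data | H) works out to: P(data | r = 1) = (6/7)(1/7)(1/7) = 0.017493; P(data | r = 2) = (5/7)(2/7)(2/7) = 0.058309; P(data | r = 4) = (3/7)(4/7)(4/7) = 0.13994; P(data | r = 5) = (2/7)(5/7)(5/7) = 0.14577; P(data | r = 6) = (1/7)(6/7)(6/7) = 0.10496.
Weighting by the prior gives 1/6 · 0.017493 = 0.0029155, 1/4 · 0.058309 = 0.014577, 1/12 · 0.13994 = 0.011662, 1/3 · 0.14577 = 0.048591, 1/6 · 0.10496 = 0.017493; summing to 0.095238.
Dividing through by the total gives posterior P(r = 1 | data) = 0.030612, P(r = 2 | data) = 0.15306, P(r = 4 | data) = 0.12245, P(r = 5 | data) = 0.5102, P(r = 6 | data) = 0.18367.
So P(black next | data) = Σ P(black next | H) P(H | data) = (1/7)(0.030612) + (2/7)(0.15306) + (4/7)(0.12245) + (5/7)(0.5102) + (6/7)(0.18367) = 0.63994.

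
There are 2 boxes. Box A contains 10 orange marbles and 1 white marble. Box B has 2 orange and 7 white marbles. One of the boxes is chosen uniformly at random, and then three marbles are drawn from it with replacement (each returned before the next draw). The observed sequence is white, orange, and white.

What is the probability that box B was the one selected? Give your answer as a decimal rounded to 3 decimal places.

For each hypothesis, P(data | H) works out to: P(data | box A) = (1/11)(10/11)(1/11) = 0.0075131; P(data | box B) = (7/9)(2/9)(7/9) = 0.13443.
The prior-weighted likelihoods are 1/2 · 0.0075131 = 0.0037566, 1/2 · 0.13443 = 0.067215; these sum to 0.070972.
Hence P(box B | data) = (0.067215) / (0.070972) = 0.94707.

0.947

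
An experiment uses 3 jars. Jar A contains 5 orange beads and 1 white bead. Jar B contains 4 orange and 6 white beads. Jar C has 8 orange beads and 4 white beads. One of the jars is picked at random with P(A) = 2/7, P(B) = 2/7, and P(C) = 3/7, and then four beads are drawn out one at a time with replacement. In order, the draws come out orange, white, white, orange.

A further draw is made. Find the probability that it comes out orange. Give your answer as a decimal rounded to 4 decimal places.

The likelihood of the observed sequence under each hypothesis: P(data | jar A) = (5/6)(1/6)(1/6)(5/6) = 0.01929; P(data | jar B) = (4/10)(6/10)(6/10)(4/10) = 0.0576; P(data | jar C) = (8/12)(4/12)(4/12)(8/12) = 0.049383.
The prior-weighted likelihoods are 2/7 · 0.01929 = 0.0055115, 2/7 · 0.0576 = 0.016457, 3/7 · 0.049383 = 0.021164; with total 0.043133.
The posterior is then P(jar A | data) = 0.12778, P(jar B | data) = 0.38155, P(jar C | data) = 0.49067.
Averaging over the posterior, P(orange next | data) = (5/6)(0.12778) + (2/5)(0.38155) + (2/3)(0.49067) = 0.58622.

0.5862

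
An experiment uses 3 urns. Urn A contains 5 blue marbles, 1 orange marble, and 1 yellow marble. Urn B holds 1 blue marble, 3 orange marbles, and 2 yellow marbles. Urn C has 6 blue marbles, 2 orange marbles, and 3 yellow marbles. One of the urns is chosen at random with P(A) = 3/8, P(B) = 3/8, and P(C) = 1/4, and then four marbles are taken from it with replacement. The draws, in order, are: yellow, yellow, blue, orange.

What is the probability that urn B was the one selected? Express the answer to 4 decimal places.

For each hypothesis, P(data | H) works out to: P(data | urn A) = (1/7)(1/7)(5/7)(1/7) = 0.0020825; P(data | urn B) = (2/6)(2/6)(1/6)(3/6) = 0.0092593; P(data | urn C) = (3/11)(3/11)(6/11)(2/11) = 0.0073765.
Weighting by the prior gives 3/8 · 0.0020825 = 0.00078092, 3/8 · 0.0092593 = 0.0034722, 1/4 · 0.0073765 = 0.0018441; these sum to 0.0060973.
Therefore the posterior P(urn B | data) = (0.0034722) / (0.0060973) = 0.56947.

0.5695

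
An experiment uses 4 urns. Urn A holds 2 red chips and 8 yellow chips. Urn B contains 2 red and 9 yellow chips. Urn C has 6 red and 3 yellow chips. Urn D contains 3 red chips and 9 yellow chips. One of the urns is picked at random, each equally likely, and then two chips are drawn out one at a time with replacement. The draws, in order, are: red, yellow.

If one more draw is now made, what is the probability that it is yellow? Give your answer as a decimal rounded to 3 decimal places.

Compute the likelihood of the observed sequence for each case: P(data | urn A) = (2/10)(8/10) = 0.16; P(data | urn B) = (2/11)(9/11) = 0.14876; P(data | urn C) = (6/9)(3/9) = 0.22222; P(data | urn D) = (3/12)(9/12) = 0.1875.
Multiplying each by its prior: 1/4 · 0.16 = 0.04, 1/4 · 0.14876 = 0.03719, 1/4 · 0.22222 = 0.055556, 1/4 · 0.1875 = 0.046875; summing to 0.17962.
Dividing through by the total gives posterior P(urn A | data) = 0.22269, P(urn B | data) = 0.20705, P(urn C | data) = 0.30929, P(urn D | data) = 0.26097.
Averaging over the posterior, P(yellow next | data) = (4/5)(0.22269) + (9/11)(0.20705) + (1/3)(0.30929) + (3/4)(0.26097) = 0.64638.

0.646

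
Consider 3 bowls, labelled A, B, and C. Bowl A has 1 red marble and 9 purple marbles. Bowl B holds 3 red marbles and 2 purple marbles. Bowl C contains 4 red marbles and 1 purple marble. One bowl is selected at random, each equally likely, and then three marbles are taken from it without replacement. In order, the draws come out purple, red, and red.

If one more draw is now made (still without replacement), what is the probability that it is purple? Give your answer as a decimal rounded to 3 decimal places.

For each hypothesis, P(data | H) works out to: P(data | bowl A) = (9/10)(1/9)(0/8) = 0; P(data | bowl B) = (2/5)(3/4)(2/3) = 1/5; P(data | bowl C) = (1/5)(4/4)(3/3) = 1/5.
Weighting by the prior gives 1/3 · 0 = 0, 1/3 · 1/5 = 1/15, 1/3 · 1/5 = 1/15; summing to 2/15.
Dividing through by the total gives posterior P(bowl A | data) = 0, P(bowl B | data) = 1/2, P(bowl C | data) = 1/2.
Averaging over the posterior, P(purple next | data) = (1/2)(1/2) + (0)(1/2) = 1/4.

0.250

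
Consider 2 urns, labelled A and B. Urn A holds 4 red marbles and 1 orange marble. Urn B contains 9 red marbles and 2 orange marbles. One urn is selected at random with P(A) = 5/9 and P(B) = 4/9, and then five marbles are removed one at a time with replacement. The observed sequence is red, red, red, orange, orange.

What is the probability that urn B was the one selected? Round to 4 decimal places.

0.4143

Under each hypothesis, the probability of the observed sequence is: P(data | urn A) = (4/5)(4/5)(4/5)(1/5)(1/5) = 0.02048; P(data | urn B) = (9/11)(9/11)(9/11)(2/11)(2/11) = 0.018106.
Multiplying each by its prior: 5/9 · 0.02048 = 0.011378, 4/9 · 0.018106 = 0.0080471; with total 0.019425.
Hence P(urn B | data) = (0.0080471) / (0.019425) = 0.41427.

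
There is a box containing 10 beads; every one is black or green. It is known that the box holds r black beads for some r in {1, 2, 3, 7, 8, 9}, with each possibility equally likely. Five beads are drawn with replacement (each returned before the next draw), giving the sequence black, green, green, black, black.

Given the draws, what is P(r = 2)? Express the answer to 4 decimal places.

The likelihood of the observed sequence under each hypothesis: P(data | r = 1) = (1/10)(9/10)(9/10)(1/10)(1/10) = 0.00081; P(data | r = 2) = (2/10)(8/10)(8/10)(2/10)(2/10) = 0.00512; P(data | r = 3) = (3/10)(7/10)(7/10)(3/10)(3/10) = 0.01323; P(data | r = 7) = (7/10)(3/10)(3/10)(7/10)(7/10) = 0.03087; P(data | r = 8) = (8/10)(2/10)(2/10)(8/10)(8/10) = 0.02048; P(data | r = 9) = (9/10)(1/10)(1/10)(9/10)(9/10) = 0.00729.
Weighting by the prior gives 1/6 · 0.00081 = 0.000135, 1/6 · 0.00512 = 0.00085333, 1/6 · 0.01323 = 0.002205, 1/6 · 0.03087 = 0.005145, 1/6 · 0.02048 = 0.0034133, 1/6 · 0.00729 = 0.001215; with total 0.012967.
Therefore the posterior P(r = 2 | data) = (0.00085333) / (0.012967) = 0.06581.

0.0658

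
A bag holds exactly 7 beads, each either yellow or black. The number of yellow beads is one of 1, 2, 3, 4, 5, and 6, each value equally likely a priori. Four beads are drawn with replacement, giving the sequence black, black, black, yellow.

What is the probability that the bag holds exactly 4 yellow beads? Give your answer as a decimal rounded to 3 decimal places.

0.133

The likelihood of the observed sequence under each hypothesis: P(data | r = 1) = (6/7)(6/7)(6/7)(1/7) = 0.089963; P(data | r = 2) = (5/7)(5/7)(5/7)(2/7) = 0.10412; P(data | r = 3) = (4/7)(4/7)(4/7)(3/7) = 0.079967; P(data | r = 4) = (3/7)(3/7)(3/7)(4/7) = 0.044981; P(data | r = 5) = (2/7)(2/7)(2/7)(5/7) = 0.01666; P(data | r = 6) = (1/7)(1/7)(1/7)(6/7) = 0.002499.
Multiplying each by its prior: 1/6 · 0.089963 = 0.014994, 1/6 · 0.10412 = 0.017354, 1/6 · 0.079967 = 0.013328, 1/6 · 0.044981 = 0.0074969, 1/6 · 0.01666 = 0.0027766, 1/6 · 0.002499 = 0.00041649; these sum to 0.056365.
So P(r = 4 | data) = (0.0074969) / (0.056365) = 0.133.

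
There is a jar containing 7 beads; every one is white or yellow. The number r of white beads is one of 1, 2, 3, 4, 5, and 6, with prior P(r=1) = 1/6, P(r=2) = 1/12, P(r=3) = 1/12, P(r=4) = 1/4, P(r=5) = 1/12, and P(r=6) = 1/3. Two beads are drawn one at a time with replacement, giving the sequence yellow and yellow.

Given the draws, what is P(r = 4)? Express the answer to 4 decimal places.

0.1824

Compute the likelihood of the observed sequence for each case: P(data | r = 1) = (6/7)(6/7) = 36/49; P(data | r = 2) = (5/7)(5/7) = 25/49; P(data | r = 3) = (4/7)(4/7) = 16/49; P(data | r = 4) = (3/7)(3/7) = 9/49; P(data | r = 5) = (2/7)(2/7) = 4/49; P(data | r = 6) = (1/7)(1/7) = 1/49.
Multiplying each by its prior: 1/6 · 36/49 = 6/49, 1/12 · 25/49 = 25/588, 1/12 · 16/49 = 4/147, 1/4 · 9/49 = 9/196, 1/12 · 4/49 = 1/147, 1/3 · 1/49 = 1/147; summing to 37/147.
Therefore the posterior P(r = 4 | data) = (9/196) / (37/147) = 27/148.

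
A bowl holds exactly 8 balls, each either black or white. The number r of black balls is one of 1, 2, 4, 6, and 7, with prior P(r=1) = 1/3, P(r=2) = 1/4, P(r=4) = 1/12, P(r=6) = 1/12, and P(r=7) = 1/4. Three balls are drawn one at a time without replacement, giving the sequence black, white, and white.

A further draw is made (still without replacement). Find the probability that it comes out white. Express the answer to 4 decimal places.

0.8118

Under each hypothesis, the probability of the observed sequence is: P(data | r = 1) = (1/8)(7/7)(6/6) = 1/8; P(data | r = 2) = (2/8)(6/7)(5/6) = 5/28; P(data | r = 4) = (4/8)(4/7)(3/6) = 1/7; P(data | r = 6) = (6/8)(2/7)(1/6) = 1/28; P(data | r = 7) = (7/8)(1/7)(0/6) = 0.
The prior-weighted likelihoods are 1/3 · 1/8 = 1/24, 1/4 · 5/28 = 5/112, 1/12 · 1/7 = 1/84, 1/12 · 1/28 = 1/336, 1/4 · 0 = 0; summing to 17/168.
Dividing through by the total gives posterior P(r = 1 | data) = 7/17, P(r = 2 | data) = 15/34, P(r = 4 | data) = 2/17, P(r = 6 | data) = 1/34, P(r = 7 | data) = 0.
So P(white next | data) = Σ P(white next | H) P(H | data) = (1)(7/17) + (4/5)(15/34) + (2/5)(2/17) + (0)(1/34) = 69/85.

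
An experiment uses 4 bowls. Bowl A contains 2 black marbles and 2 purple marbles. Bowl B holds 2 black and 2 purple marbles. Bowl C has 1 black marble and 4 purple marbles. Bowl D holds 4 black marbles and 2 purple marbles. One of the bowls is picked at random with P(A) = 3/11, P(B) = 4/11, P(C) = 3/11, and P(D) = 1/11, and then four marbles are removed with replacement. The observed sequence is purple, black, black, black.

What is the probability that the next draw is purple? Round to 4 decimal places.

0.4807

The likelihood of the observed sequence under each hypothesis: P(data | bowl A) = (2/4)(2/4)(2/4)(2/4) = 0.0625; P(data | bowl B) = (2/4)(2/4)(2/4)(2/4) = 0.0625; P(data | bowl C) = (4/5)(1/5)(1/5)(1/5) = 0.0064; P(data | bowl D) = (2/6)(4/6)(4/6)(4/6) = 0.098765.
The prior-weighted likelihoods are 3/11 · 0.0625 = 0.017045, 4/11 · 0.0625 = 0.022727, 3/11 · 0.0064 = 0.0017455, 1/11 · 0.098765 = 0.0089787; with total 0.050497.
The posterior is then P(bowl A | data) = 0.33755, P(bowl B | data) = 0.45007, P(bowl C | data) = 0.034566, P(bowl D | data) = 0.17781.
Averaging over the posterior, P(purple next | data) = (1/2)(0.33755) + (1/2)(0.45007) + (4/5)(0.034566) + (1/3)(0.17781) = 0.48074.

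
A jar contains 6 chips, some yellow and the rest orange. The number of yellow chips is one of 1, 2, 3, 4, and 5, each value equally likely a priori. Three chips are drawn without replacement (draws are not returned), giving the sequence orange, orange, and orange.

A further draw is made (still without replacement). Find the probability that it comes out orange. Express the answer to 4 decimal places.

0.5333

Compute the likelihood of the observed sequence for each case: P(data | r = 1) = (5/6)(4/5)(3/4) = 1/2; P(data | r = 2) = (4/6)(3/5)(2/4) = 1/5; P(data | r = 3) = (3/6)(2/5)(1/4) = 1/20; P(data | r = 4) = (2/6)(1/5)(0/4) = 0; P(data | r = 5) = (1/6)(0/5) = 0.
The prior-weighted likelihoods are 1/5 · 1/2 = 1/10, 1/5 · 1/5 = 1/25, 1/5 · 1/20 = 1/100, 1/5 · 0 = 0, 1/5 · 0 = 0; summing to 3/20.
The posterior is then P(r = 1 | data) = 2/3, P(r = 2 | data) = 4/15, P(r = 3 | data) = 1/15, P(r = 4 | data) = 0, P(r = 5 | data) = 0.
So P(orange next | data) = Σ P(orange next | H) P(H | data) = (2/3)(2/3) + (1/3)(4/15) + (0)(1/15) = 8/15.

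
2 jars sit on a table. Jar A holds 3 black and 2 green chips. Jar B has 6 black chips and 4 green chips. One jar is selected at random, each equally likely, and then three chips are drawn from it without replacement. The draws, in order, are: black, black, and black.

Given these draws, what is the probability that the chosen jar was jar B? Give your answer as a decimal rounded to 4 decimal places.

0.6250

For each hypothesis, P(data | H) works out to: P(data | jar A) = (3/5)(2/4)(1/3) = 1/10; P(data | jar B) = (6/10)(5/9)(4/8) = 1/6.
Weighting by the prior gives 1/2 · 1/10 = 1/20, 1/2 · 1/6 = 1/12; these sum to 2/15.
So P(jar B | data) = (1/12) / (2/15) = 5/8.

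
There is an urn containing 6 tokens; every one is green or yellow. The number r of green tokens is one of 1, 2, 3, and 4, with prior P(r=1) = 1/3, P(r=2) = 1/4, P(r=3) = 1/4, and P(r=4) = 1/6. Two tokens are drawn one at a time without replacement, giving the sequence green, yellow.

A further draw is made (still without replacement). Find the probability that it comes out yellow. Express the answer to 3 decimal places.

0.638

Under each hypothesis, the probability of the observed sequence is: P(data | r = 1) = (1/6)(5/5) = 1/6; P(data | r = 2) = (2/6)(4/5) = 4/15; P(data | r = 3) = (3/6)(3/5) = 3/10; P(data | r = 4) = (4/6)(2/5) = 4/15.
The prior-weighted likelihoods are 1/3 · 1/6 = 1/18, 1/4 · 4/15 = 1/15, 1/4 · 3/10 = 3/40, 1/6 · 4/15 = 2/45; these sum to 29/120.
Normalising, the posterior is P(r = 1 | data) = 20/87, P(r = 2 | data) = 8/29, P(r = 3 | data) = 9/29, P(r = 4 | data) = 16/87.
The predictive probability is P(yellow next | data) = (1)(20/87) + (3/4)(8/29) + (1/2)(9/29) + (1/4)(16/87) = 37/58.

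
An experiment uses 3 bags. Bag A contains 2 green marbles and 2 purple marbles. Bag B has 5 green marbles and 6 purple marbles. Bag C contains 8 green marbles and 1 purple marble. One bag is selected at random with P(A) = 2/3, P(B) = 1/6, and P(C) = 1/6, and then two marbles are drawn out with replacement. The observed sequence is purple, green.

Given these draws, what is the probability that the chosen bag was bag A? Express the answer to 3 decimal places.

0.743

The likelihood of the observed sequence under each hypothesis: P(data | bag A) = (2/4)(2/4) = 0.25; P(data | bag B) = (6/11)(5/11) = 0.24793; P(data | bag C) = (1/9)(8/9) = 0.098765.
Weighting by the prior gives 2/3 · 0.25 = 0.16667, 1/6 · 0.24793 = 0.041322, 1/6 · 0.098765 = 0.016461; summing to 0.22445.
So P(bag A | data) = (0.16667) / (0.22445) = 0.74256.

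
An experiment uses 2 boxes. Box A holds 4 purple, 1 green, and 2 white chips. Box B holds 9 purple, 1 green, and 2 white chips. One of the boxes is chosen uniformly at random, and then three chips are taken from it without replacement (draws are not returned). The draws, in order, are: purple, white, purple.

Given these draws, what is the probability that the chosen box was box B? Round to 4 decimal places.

0.4884

Under each hypothesis, the probability of the observed sequence is: P(data | box A) = (4/7)(2/6)(3/5) = 4/35; P(data | box B) = (9/12)(2/11)(8/10) = 6/55.
The prior-weighted likelihoods are 1/2 · 4/35 = 2/35, 1/2 · 6/55 = 3/55; with total 43/385.
Therefore the posterior P(box B | data) = (3/55) / (43/385) = 21/43.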